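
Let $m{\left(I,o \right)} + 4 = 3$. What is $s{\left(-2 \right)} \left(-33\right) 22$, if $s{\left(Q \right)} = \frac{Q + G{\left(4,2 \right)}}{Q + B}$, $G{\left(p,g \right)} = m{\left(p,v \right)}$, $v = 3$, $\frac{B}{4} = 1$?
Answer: $1089$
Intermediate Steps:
$B = 4$ ($B = 4 \cdot 1 = 4$)
$m{\left(I,o \right)} = -1$ ($m{\left(I,o \right)} = -4 + 3 = -1$)
$G{\left(p,g \right)} = -1$
$s{\left(Q \right)} = \frac{-1 + Q}{4 + Q}$ ($s{\left(Q \right)} = \frac{Q - 1}{Q + 4} = \frac{-1 + Q}{4 + Q}$)
$s{\left(-2 \right)} \left(-33\right) 22 = \frac{-1 - 2}{4 - 2} \left(-33\right) 22 = \frac{1}{2} \left(-3\right) \left(-33\right) 22 = \left(- \frac{3}{2}\right) \left(-33\right) 22 = \frac{99}{2} \cdot 22 = 1089$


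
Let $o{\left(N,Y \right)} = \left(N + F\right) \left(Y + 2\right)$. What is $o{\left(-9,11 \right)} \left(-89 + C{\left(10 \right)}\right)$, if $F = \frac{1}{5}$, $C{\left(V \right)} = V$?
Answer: $\frac{45188}{5} \approx 9037.6$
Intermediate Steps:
$F = \frac{1}{5} \approx 0.2$
$o{\left(N,Y \right)} = \left(2 + Y\right) \left(\frac{1}{5} + N\right)$ ($o{\left(N,Y \right)} = \left(N + \frac{1}{5}\right) \left(Y + 2\right) = \left(\frac{1}{5} + N\right) \left(2 + Y\right) = \left(2 + Y\right) \left(\frac{1}{5} + N\right)$)
$o{\left(-9,11 \right)} \left(-89 + C{\left(10 \right)}\right) = \left(\frac{2}{5} + 2 \left(-9\right) + \frac{1}{5} \cdot 11 - 99\right) \left(-89 + 10\right) = \left(\frac{2}{5} - 18 + \frac{11}{5} - 99\right) \left(-79\right) = \left(- \frac{572}{5}\right) \left(-79\right) = \frac{45188}{5}$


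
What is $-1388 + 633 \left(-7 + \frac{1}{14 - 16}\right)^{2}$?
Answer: $\frac{136873}{4} \approx 34218.0$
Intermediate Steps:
$-1388 + 633 \left(-7 + \frac{1}{14 - 16}\right)^{2} = -1388 + 633 \left(-7 + \frac{1}{-2}\right)^{2} = -1388 + 633 \left(-7 - \frac{1}{2}\right)^{2} = -1388 + 633 \left(- \frac{15}{2}\right)^{2} = -1388 + 633 \cdot \frac{225}{4} = -1388 + \frac{142425}{4} = \frac{136873}{4}$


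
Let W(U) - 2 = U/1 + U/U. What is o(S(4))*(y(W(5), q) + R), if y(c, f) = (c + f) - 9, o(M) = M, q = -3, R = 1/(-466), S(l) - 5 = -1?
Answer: -3730/233 ≈ -16.009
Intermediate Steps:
S(l) = 4 (S(l) = 5 - 1 = 4)
W(U) = 3 + U (W(U) = 2 + (U/1 + U/U) = 2 + (U*1 + 1) = 2 + (U + 1) = 2 + (1 + U) = 3 + U)
R = -1/466 ≈ -0.0021459
y(c, f) = -9 + c + f
o(S(4))*(y(W(5), q) + R) = 4*((-9 + (3 + 5) - 3) - 1/466) = 4*((-9 + 8 - 3) - 1/466) = 4*(-4 - 1/466) = 4*(-1865/466) = -3730/233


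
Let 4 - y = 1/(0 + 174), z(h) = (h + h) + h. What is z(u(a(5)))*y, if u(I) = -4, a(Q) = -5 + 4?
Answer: -1390/29 ≈ -47.931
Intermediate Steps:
a(Q) = -1
z(h) = 3*h (z(h) = 2*h + h = 3*h)
y = 695/174 (y = 4 - 1/(0 + 174) = 4 - 1/174 = 695/174 ≈ 3.9943)
z(u(a(5)))*y = (3*(-4))*(695/174) = -12*695/174 = -1390/29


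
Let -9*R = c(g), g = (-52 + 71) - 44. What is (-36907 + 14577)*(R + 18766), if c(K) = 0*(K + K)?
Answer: -419044780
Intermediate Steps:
g = -25 (g = 19 - 44 = -25)
c(K) = 0 (c(K) = 0*(2*K) = 0)
R = 0 (R = -⅑*0 = 0)
(-36907 + 14577)*(R + 18766) = (-36907 + 14577)*(0 + 18766) = -22330*18766 = -419044780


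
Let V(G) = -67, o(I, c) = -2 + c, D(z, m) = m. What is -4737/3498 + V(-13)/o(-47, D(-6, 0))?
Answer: 18741/583 ≈ 32.146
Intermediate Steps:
-4737/3498 + V(-13)/o(-47, D(-6, 0)) = -4737/3498 - 67/(-2 + 0) = -4737*1/3498 - 67/(-2) = -1579/1166 - 67*(-1/2) = -1579/1166 + 67/2 = 18741/583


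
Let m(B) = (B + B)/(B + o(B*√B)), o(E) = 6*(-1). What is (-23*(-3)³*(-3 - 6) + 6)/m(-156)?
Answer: -150741/52 ≈ -2898.9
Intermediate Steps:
o(E) = -6
m(B) = 2*B/(-6 + B) (m(B) = (B + B)/(B - 6) = (2*B)/(-6 + B) = 2*B/(-6 + B))
(-23*(-3)³*(-3 - 6) + 6)/m(-156) = (-23*(-3)³*(-3 - 6) + 6)/((2*(-156)/(-6 - 156))) = (-(-621)*(-9) + 6)/((2*(-156)/(-162))) = (-23*243 + 6)/((2*(-156)*(-1/162))) = (-5589 + 6)/(52/27) = -5583*27/52 = -150741/52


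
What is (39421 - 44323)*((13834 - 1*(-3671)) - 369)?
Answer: -84000672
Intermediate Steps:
(39421 - 44323)*((13834 - 1*(-3671)) - 369) = -4902*((13834 + 3671) - 369) = -4902*(17505 - 369) = -4902*17136 = -84000672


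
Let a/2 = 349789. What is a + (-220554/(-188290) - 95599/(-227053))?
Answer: 14954146686614466/21375904685 ≈ 6.9958e+5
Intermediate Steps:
a = 699578 (a = 2*349789 = 699578)
a + (-220554/(-188290) - 95599/(-227053)) = 699578 + (-220554/(-188290) - 95599/(-227053)) = 699578 + (-220554*(-1/188290) - 95599*(-1/227053)) = 699578 + (110277/94145 + 95599/227053) = 699578 + 34038891536/21375904685 = 14954146686614466/21375904685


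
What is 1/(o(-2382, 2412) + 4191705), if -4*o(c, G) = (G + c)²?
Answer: 1/4191480 ≈ 2.3858e-7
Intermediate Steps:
o(c, G) = -(G + c)²/4
1/(o(-2382, 2412) + 4191705) = 1/(-(2412 - 2382)²/4 + 4191705) = 1/(-¼*30² + 4191705) = 1/(-¼*900 + 4191705) = 1/(-225 + 4191705) = 1/4191480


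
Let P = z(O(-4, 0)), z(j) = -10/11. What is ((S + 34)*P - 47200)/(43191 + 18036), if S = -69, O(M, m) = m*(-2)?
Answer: -57650/74833 ≈ -0.77038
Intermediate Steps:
O(M, m) = -2*m
z(j) = -10/11 (z(j) = -10*1/11 = -10/11)
P = -10/11 ≈ -0.90909
((S + 34)*P - 47200)/(43191 + 18036) = ((-69 + 34)*(-10/11) - 47200)/(43191 + 18036) = (-35*(-10/11) - 47200)/61227 = (350/11 - 47200)*(1/61227) = -518850/11*1/61227 = -57650/74833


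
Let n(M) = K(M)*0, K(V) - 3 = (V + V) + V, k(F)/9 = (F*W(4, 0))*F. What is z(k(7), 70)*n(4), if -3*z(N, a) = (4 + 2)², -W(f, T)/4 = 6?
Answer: 0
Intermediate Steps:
W(f, T) = -24 (W(f, T) = -4*6 = -24)
k(F) = -216*F² (k(F) = 9*((F*(-24))*F) = 9*((-24*F)*F) = 9*(-24*F²) = -216*F²)
K(V) = 3 + 3*V (K(V) = 3 + ((V + V) + V) = 3 + (2*V + V) = 3 + 3*V)
n(M) = 0 (n(M) = (3 + 3*M)*0 = 0)
z(N, a) = -12 (z(N, a) = -(4 + 2)²/3 = -⅓*6² = -⅓*36 = -12)
z(k(7), 70)*n(4) = -12*0 = 0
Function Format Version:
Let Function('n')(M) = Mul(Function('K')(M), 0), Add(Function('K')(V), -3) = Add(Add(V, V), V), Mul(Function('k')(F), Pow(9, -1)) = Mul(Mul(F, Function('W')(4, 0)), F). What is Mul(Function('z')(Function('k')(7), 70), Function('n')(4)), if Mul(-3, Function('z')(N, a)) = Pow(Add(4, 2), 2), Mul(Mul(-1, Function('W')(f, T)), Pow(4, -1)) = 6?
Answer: 0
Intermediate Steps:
Function('W')(f, T) = -24 (Function('W')(f, T) = Mul(-4, 6) = -24)
Function('k')(F) = Mul(-216, Pow(F, 2)) (Function('k')(F) = Mul(9, Mul(Mul(F, -24), F)) = Mul(9, Mul(Mul(-24, F), F)) = Mul(9, Mul(-24, Pow(F, 2))) = Mul(-216, Pow(F, 2)))
Function('K')(V) = Add(3, Mul(3, V)) (Function('K')(V) = Add(3, Add(Add(V, V), V)) = Add(3, Add(Mul(2, V), V)) = Add(3, Mul(3, V)))
Function('n')(M) = 0 (Function('n')(M) = Mul(Add(3, Mul(3, M)), 0) = 0)
Function('z')(N, a) = -12 (Function('z')(N, a) = Mul(Rational(-1, 3), Pow(Add(4, 2), 2)) = Mul(Rational(-1, 3), Pow(6, 2)) = Mul(Rational(-1, 3), 36) = -12)
Mul(Function('z')(Function('k')(7), 70), Function('n')(4)) = Mul(-12, 0) = 0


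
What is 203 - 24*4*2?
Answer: 11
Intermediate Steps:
203 - 24*4*2 = 203 - 96*2 = 203 - 192 = 11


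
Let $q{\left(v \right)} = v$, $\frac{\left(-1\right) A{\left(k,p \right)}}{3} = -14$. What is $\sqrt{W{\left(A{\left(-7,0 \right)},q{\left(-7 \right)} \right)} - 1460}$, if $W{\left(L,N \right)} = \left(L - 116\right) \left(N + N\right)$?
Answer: $2 i \sqrt{106} \approx 20.591 i$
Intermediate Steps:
$A{\left(k,p \right)} = 42$ ($A{\left(k,p \right)} = \left(-3\right) \left(-14\right) = 42$)
$W{\left(L,N \right)} = 2 N \left(-116 + L\right)$ ($W{\left(L,N \right)} = \left(-116 + L\right) 2 N = 2 N \left(-116 + L\right)$)
$\sqrt{W{\left(A{\left(-7,0 \right)},q{\left(-7 \right)} \right)} - 1460} = \sqrt{2 \left(-7\right) \left(-116 + 42\right) - 1460} = \sqrt{2 \left(-7\right) \left(-74\right) - 1460} = \sqrt{1036 - 1460} = \sqrt{-424} = 2 i \sqrt{106}$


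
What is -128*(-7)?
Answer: 896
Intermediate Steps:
-128*(-7) = -32*(-28) = 896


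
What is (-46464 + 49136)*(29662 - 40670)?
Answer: -29413376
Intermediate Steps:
(-46464 + 49136)*(29662 - 40670) = 2672*(-11008) = -29413376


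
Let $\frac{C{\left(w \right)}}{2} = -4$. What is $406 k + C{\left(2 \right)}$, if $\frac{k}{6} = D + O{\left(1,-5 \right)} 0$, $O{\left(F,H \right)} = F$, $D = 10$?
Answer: $24352$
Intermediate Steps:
$C{\left(w \right)} = -8$ ($C{\left(w \right)} = 2 \left(-4\right) = -8$)
$k = 60$ ($k = 6 \left(10 + 1 \cdot 0\right) = 6 \left(10 + 0\right) = 6 \cdot 10 = 60$)
$406 k + C{\left(2 \right)} = 406 \cdot 60 - 8 = 24360 - 8 = 24352$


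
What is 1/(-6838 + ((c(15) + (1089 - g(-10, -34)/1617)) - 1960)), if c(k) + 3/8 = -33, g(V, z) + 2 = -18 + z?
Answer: -4312/33384977 ≈ -0.00012916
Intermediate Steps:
g(V, z) = -20 + z (g(V, z) = -2 + (-18 + z) = -20 + z)
c(k) = -267/8 (c(k) = -3/8 - 33 = -267/8)
1/(-6838 + ((c(15) + (1089 - g(-10, -34)/1617)) - 1960)) = 1/(-6838 + ((-267/8 + (1089 - (-20 - 34)/1617)) - 1960)) = 1/(-6838 + ((-267/8 + (1089 - (-54)/1617)) - 1960)) = 1/(-6838 + ((-267/8 + (1089 - 1*(-18/539))) - 1960)) = 1/(-6838 + ((-267/8 + (1089 + 18/539)) - 1960)) = 1/(-6838 + ((-267/8 + 586989/539) - 1960)) = 1/(-6838 + (4551999/4312 - 1960)) = 1/(-6838 - 3899521/4312) = 1/(-33384977/4312) = -4312/33384977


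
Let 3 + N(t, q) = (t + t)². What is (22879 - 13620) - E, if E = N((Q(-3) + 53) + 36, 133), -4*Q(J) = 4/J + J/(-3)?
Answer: -809329/36 ≈ -22481.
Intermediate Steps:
Q(J) = -1/J + J/12 (Q(J) = -(4/J + J/(-3))/4 = -(4/J + J*(-⅓))/4 = -(4/J - J/3)/4 = -1/J + J/12)
N(t, q) = -3 + 4*t² (N(t, q) = -3 + (t + t)² = -3 + (2*t)² = -3 + 4*t²)
E = 1142653/36 (E = -3 + 4*(((-1/(-3) + (1/12)*(-3)) + 53) + 36)² = -3 + 4*(((-1*(-⅓) - ¼) + 53) + 36)² = -3 + 4*(((⅓ - ¼) + 53) + 36)² = -3 + 4*((1/12 + 53) + 36)² = -3 + 4*(637/12 + 36)² = -3 + 4*(1069/12)² = -3 + 4*(1142761/144) = -3 + 1142761/36 = 1142653/36 ≈ 31740.)
(22879 - 13620) - E = (22879 - 13620) - 1*1142653/36 = 9259 - 1142653/36 = -809329/36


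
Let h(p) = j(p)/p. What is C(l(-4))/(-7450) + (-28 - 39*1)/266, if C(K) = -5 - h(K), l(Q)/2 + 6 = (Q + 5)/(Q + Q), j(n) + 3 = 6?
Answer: -871299/3467975 ≈ -0.25124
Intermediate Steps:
j(n) = 3 (j(n) = -3 + 6 = 3)
l(Q) = -12 + (5 + Q)/Q (l(Q) = -12 + 2*((Q + 5)/(Q + Q)) = -12 + 2*((5 + Q)/((2*Q))) = -12 + 2*((5 + Q)*(1/(2*Q))) = -12 + 2*((5 + Q)/(2*Q)) = -12 + (5 + Q)/Q)
h(p) = 3/p
C(K) = -5 - 3/K
C(l(-4))/(-7450) + (-28 - 39*1)/266 = (-5 - 3/(-11 + 5/(-4)))/(-7450) + (-28 - 39*1)/266 = (-5 - 3/(-11 + 5*(-¼)))*(-1/7450) + (-28 - 39)*(1/266) = (-5 - 3/(-11 - 5/4))*(-1/7450) - 67*1/266 = (-5 - 3/(-49/4))*(-1/7450) - 67/266 = (-5 - 3*(-4/49))*(-1/7450) - 67/266 = (-5 + 12/49)*(-1/7450) - 67/266 = -233/49*(-1/7450) - 67/266 = 233/365050 - 67/266 = -871299/3467975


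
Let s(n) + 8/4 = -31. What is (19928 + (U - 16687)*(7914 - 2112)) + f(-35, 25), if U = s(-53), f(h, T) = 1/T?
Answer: -2424737799/25 ≈ -9.6989e+7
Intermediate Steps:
s(n) = -33 (s(n) = -2 - 31 = -33)
U = -33
(19928 + (U - 16687)*(7914 - 2112)) + f(-35, 25) = (19928 + (-33 - 16687)*(7914 - 2112)) + 1/25 = (19928 - 16720*5802) + 1/25 = (19928 - 97009440) + 1/25 = -96989512 + 1/25 = -2424737799/25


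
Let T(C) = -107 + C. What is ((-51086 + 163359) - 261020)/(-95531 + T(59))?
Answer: 148747/95579 ≈ 1.5563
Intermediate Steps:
((-51086 + 163359) - 261020)/(-95531 + T(59)) = ((-51086 + 163359) - 261020)/(-95531 + (-107 + 59)) = (112273 - 261020)/(-95531 - 48) = -148747/(-95579) = -148747*(-1/95579) = 148747/95579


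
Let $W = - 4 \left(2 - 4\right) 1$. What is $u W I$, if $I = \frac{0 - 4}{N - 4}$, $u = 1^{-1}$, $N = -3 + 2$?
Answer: $\frac{32}{5} \approx 6.4$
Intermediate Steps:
$N = -1$
$u = 1$
$I = \frac{4}{5}$ ($I = \frac{0 - 4}{-1 - 4} = - \frac{4}{-5} = \left(-4\right) \left(- \frac{1}{5}\right) = \frac{4}{5} \approx 0.8$)
$W = 8$ ($W = \left(-4\right) \left(-2\right) 1 = 8 \cdot 1 = 8$)
$u W I = 1 \cdot 8 \cdot \frac{4}{5} = 8 \cdot \frac{4}{5} = \frac{32}{5}$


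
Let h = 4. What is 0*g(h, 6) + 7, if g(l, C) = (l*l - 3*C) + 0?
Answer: 7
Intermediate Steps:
g(l, C) = l² - 3*C (g(l, C) = (l² - 3*C) + 0 = l² - 3*C)
0*g(h, 6) + 7 = 0*(4² - 3*6) + 7 = 0*(16 - 18) + 7 = 0*(-2) + 7 = 0 + 7 = 7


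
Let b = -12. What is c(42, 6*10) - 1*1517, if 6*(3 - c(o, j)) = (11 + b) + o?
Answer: -9125/6 ≈ -1520.8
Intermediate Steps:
c(o, j) = 19/6 - o/6 (c(o, j) = 3 - ((11 - 12) + o)/6 = 3 - (-1 + o)/6 = 3 + (1/6 - o/6) = 19/6 - o/6)
c(42, 6*10) - 1*1517 = (19/6 - 1/6*42) - 1*1517 = (19/6 - 7) - 1517 = -23/6 - 1517 = -9125/6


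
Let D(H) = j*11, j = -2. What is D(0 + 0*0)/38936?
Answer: -11/19468 ≈ -0.00056503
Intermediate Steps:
D(H) = -22 (D(H) = -2*11 = -22)
D(0 + 0*0)/38936 = -22/38936 = -22*1/38936 = -11/19468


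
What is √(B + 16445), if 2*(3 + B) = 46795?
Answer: √159358/2 ≈ 199.60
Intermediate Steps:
B = 46789/2 (B = -3 + (½)*46795 = -3 + 46795/2 = 46789/2 ≈ 23395.)
√(B + 16445) = √(46789/2 + 16445) = √(79679/2) = √159358/2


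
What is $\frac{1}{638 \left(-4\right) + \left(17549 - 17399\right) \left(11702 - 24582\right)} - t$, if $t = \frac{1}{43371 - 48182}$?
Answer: $\frac{1929741}{9307129672} \approx 0.00020734$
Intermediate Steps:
$t = - \frac{1}{4811}$ ($t = \frac{1}{-4811} = - \frac{1}{4811} \approx -0.00020786$)
$\frac{1}{638 \left(-4\right) + \left(17549 - 17399\right) \left(11702 - 24582\right)} - t = \frac{1}{638 \left(-4\right) + \left(17549 - 17399\right) \left(11702 - 24582\right)} - - \frac{1}{4811} = \frac{1}{-2552 + 150 \left(-12880\right)} + \frac{1}{4811} = \frac{1}{-2552 - 1932000} + \frac{1}{4811} = \frac{1}{-1934552} + \frac{1}{4811} = - \frac{1}{1934552} + \frac{1}{4811} = \frac{1929741}{9307129672}$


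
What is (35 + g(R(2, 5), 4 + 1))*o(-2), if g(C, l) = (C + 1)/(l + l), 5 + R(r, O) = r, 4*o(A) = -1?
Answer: -87/10 ≈ -8.7000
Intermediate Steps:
o(A) = -¼ (o(A) = (¼)*(-1) = -¼)
R(r, O) = -5 + r
g(C, l) = (1 + C)/(2*l) (g(C, l) = (1 + C)/((2*l)) = (1 + C)*(1/(2*l)) = (1 + C)/(2*l))
(35 + g(R(2, 5), 4 + 1))*o(-2) = (35 + (1 + (-5 + 2))/(2*(4 + 1)))*(-¼) = (35 + (½)*(1 - 3)/5)*(-¼) = (35 + (½)*(⅕)*(-2))*(-¼) = (35 - ⅕)*(-¼) = (174/5)*(-¼) = -87/10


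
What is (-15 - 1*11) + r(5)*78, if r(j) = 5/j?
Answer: 52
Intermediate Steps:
(-15 - 1*11) + r(5)*78 = (-15 - 1*11) + (5/5)*78 = (-15 - 11) + (5*(1/5))*78 = -26 + 1*78 = -26 + 78 = 52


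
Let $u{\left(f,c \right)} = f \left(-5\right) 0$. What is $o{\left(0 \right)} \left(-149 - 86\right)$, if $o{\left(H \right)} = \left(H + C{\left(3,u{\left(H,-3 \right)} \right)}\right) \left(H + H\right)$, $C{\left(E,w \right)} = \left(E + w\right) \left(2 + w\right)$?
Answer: $0$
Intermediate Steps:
$u{\left(f,c \right)} = 0$ ($u{\left(f,c \right)} = - 5 f 0 = 0$)
$C{\left(E,w \right)} = \left(2 + w\right) \left(E + w\right)$
$o{\left(H \right)} = 2 H \left(6 + H\right)$ ($o{\left(H \right)} = \left(H + \left(0^{2} + 2 \cdot 3 + 2 \cdot 0 + 3 \cdot 0\right)\right) \left(H + H\right) = \left(H + \left(0 + 6 + 0 + 0\right)\right) 2 H = \left(H + 6\right) 2 H = \left(6 + H\right) 2 H = 2 H \left(6 + H\right)$)
$o{\left(0 \right)} \left(-149 - 86\right) = 2 \cdot 0 \left(6 + 0\right) \left(-149 - 86\right) = 2 \cdot 0 \cdot 6 \left(-235\right) = 0 \left(-235\right) = 0$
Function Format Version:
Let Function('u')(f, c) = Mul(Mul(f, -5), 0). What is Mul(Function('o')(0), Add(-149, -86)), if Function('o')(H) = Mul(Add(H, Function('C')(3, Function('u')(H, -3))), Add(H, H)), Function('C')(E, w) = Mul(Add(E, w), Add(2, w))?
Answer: 0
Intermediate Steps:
Function('u')(f, c) = 0 (Function('u')(f, c) = Mul(Mul(-5, f), 0) = 0)
Function('C')(E, w) = Mul(Add(2, w), Add(E, w))
Function('o')(H) = Mul(2, H, Add(6, H)) (Function('o')(H) = Mul(Add(H, Add(Pow(0, 2), Mul(2, 3), Mul(2, 0), Mul(3, 0))), Add(H, H)) = Mul(Add(H, Add(0, 6, 0, 0)), Mul(2, H)) = Mul(Add(H, 6), Mul(2, H)) = Mul(Add(6, H), Mul(2, H)) = Mul(2, H, Add(6, H)))
Mul(Function('o')(0), Add(-149, -86)) = Mul(Mul(2, 0, Add(6, 0)), Add(-149, -86)) = Mul(Mul(2, 0, 6), -235) = Mul(0, -235) = 0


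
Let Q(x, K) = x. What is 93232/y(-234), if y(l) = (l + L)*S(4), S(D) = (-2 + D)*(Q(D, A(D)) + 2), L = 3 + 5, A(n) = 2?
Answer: -11654/339 ≈ -34.378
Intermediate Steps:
L = 8
S(D) = (-2 + D)*(2 + D) (S(D) = (-2 + D)*(D + 2) = (-2 + D)*(2 + D))
y(l) = 96 + 12*l (y(l) = (l + 8)*(-4 + 4**2) = (8 + l)*(-4 + 16) = (8 + l)*12 = 96 + 12*l)
93232/y(-234) = 93232/(96 + 12*(-234)) = 93232/(96 - 2808) = 93232/(-2712) = 93232*(-1/2712) = -11654/339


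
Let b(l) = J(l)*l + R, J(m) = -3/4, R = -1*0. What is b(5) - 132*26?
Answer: -13743/4 ≈ -3435.8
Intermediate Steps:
R = 0
J(m) = -¾ (J(m) = -3*¼ = -¾)
b(l) = -3*l/4 (b(l) = -3*l/4 + 0 = -3*l/4)
b(5) - 132*26 = -¾*5 - 132*26 = -15/4 - 3432 = -13743/4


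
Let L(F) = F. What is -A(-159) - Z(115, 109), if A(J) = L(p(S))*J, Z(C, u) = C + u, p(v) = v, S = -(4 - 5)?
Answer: -65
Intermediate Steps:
S = 1 (S = -1*(-1) = 1)
A(J) = J (A(J) = 1*J = J)
-A(-159) - Z(115, 109) = -1*(-159) - (115 + 109) = 159 - 1*224 = 159 - 224 = -65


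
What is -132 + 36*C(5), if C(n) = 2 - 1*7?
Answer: -312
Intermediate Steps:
C(n) = -5 (C(n) = 2 - 7 = -5)
-132 + 36*C(5) = -132 + 36*(-5) = -132 - 180 = -312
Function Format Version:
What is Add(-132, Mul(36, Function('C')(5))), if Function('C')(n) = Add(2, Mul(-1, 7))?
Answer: -312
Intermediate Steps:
Function('C')(n) = -5 (Function('C')(n) = Add(2, -7) = -5)
Add(-132, Mul(36, Function('C')(5))) = Add(-132, Mul(36, -5)) = Add(-132, -180) = -312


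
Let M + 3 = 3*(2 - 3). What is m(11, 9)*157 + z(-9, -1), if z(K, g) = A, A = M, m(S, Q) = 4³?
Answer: 10042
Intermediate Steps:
m(S, Q) = 64
M = -6 (M = -3 + 3*(2 - 3) = -3 + 3*(-1) = -3 - 3 = -6)
A = -6
z(K, g) = -6
m(11, 9)*157 + z(-9, -1) = 64*157 - 6 = 10048 - 6 = 10042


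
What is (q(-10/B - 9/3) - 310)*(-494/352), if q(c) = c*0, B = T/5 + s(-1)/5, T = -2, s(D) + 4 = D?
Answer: 38285/88 ≈ 435.06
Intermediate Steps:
s(D) = -4 + D
B = -7/5 (B = -2/5 + (-4 - 1)/5 = -2*⅕ - 5*⅕ = -⅖ - 1 = -7/5 ≈ -1.4000)
q(c) = 0
(q(-10/B - 9/3) - 310)*(-494/352) = (0 - 310)*(-494/352) = -(-153140)/352 = -310*(-247/176) = 38285/88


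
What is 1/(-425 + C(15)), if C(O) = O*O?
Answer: -1/200 ≈ -0.0050000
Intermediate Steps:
C(O) = O**2
1/(-425 + C(15)) = 1/(-425 + 15**2) = 1/(-425 + 225) = 1/(-200) = -1/200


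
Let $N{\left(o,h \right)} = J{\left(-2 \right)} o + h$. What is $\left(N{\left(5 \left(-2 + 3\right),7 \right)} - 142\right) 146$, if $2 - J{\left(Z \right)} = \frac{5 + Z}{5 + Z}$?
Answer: $-18980$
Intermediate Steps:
$J{\left(Z \right)} = 1$ ($J{\left(Z \right)} = 2 - \frac{5 + Z}{5 + Z} = 2 - 1 = 1$)
$N{\left(o,h \right)} = h + o$ ($N{\left(o,h \right)} = 1 o + h = o + h = h + o$)
$\left(N{\left(5 \left(-2 + 3\right),7 \right)} - 142\right) 146 = \left(\left(7 + 5 \left(-2 + 3\right)\right) - 142\right) 146 = \left(\left(7 + 5 \cdot 1\right) - 142\right) 146 = \left(\left(7 + 5\right) - 142\right) 146 = \left(12 - 142\right) 146 = \left(-130\right) 146 = -18980$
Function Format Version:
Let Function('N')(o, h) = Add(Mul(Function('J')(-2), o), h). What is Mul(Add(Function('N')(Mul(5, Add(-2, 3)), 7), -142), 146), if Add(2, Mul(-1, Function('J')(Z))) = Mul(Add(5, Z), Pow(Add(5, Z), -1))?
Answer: -18980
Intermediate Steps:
Function('J')(Z) = 1 (Function('J')(Z) = Add(2, Mul(-1, Mul(Add(5, Z), Pow(Add(5, Z), -1)))) = Add(2, Mul(-1, 1)) = Add(2, -1) = 1)
Function('N')(o, h) = Add(h, o) (Function('N')(o, h) = Add(Mul(1, o), h) = Add(o, h) = Add(h, o))
Mul(Add(Function('N')(Mul(5, Add(-2, 3)), 7), -142), 146) = Mul(Add(Add(7, Mul(5, Add(-2, 3))), -142), 146) = Mul(Add(Add(7, Mul(5, 1)), -142), 146) = Mul(Add(Add(7, 5), -142), 146) = Mul(Add(12, -142), 146) = Mul(-130, 146) = -18980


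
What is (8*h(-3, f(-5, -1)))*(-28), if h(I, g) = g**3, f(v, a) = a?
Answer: 224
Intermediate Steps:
(8*h(-3, f(-5, -1)))*(-28) = (8*(-1)**3)*(-28) = (8*(-1))*(-28) = -8*(-28) = 224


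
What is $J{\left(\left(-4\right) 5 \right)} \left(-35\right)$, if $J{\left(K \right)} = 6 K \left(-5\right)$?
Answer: $-21000$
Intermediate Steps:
$J{\left(K \right)} = - 30 K$
$J{\left(\left(-4\right) 5 \right)} \left(-35\right) = - 30 \left(\left(-4\right) 5\right) \left(-35\right) = \left(-30\right) \left(-20\right) \left(-35\right) = 600 \left(-35\right) = -21000$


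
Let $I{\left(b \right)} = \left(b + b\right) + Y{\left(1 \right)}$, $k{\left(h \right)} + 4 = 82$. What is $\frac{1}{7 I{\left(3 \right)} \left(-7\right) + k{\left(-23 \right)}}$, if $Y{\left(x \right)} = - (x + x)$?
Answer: $- \frac{1}{118} \approx -0.0084746$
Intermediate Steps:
$k{\left(h \right)} = 78$ ($k{\left(h \right)} = -4 + 82 = 78$)
$Y{\left(x \right)} = - 2 x$
$I{\left(b \right)} = -2 + 2 b$ ($I{\left(b \right)} = \left(b + b\right) - 2 = 2 b - 2 = -2 + 2 b$)
$\frac{1}{7 I{\left(3 \right)} \left(-7\right) + k{\left(-23 \right)}} = \frac{1}{7 \left(-2 + 2 \cdot 3\right) \left(-7\right) + 78} = \frac{1}{7 \left(-2 + 6\right) \left(-7\right) + 78} = \frac{1}{7 \cdot 4 \left(-7\right) + 78} = \frac{1}{28 \left(-7\right) + 78} = \frac{1}{-196 + 78} = \frac{1}{-118} = - \frac{1}{118}$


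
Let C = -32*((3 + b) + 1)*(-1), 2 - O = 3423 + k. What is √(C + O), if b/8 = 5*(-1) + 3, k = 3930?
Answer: I*√7735 ≈ 87.949*I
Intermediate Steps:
O = -7351 (O = 2 - (3423 + 3930) = 2 - 1*7353 = 2 - 7353 = -7351)
b = -16 (b = 8*(5*(-1) + 3) = 8*(-5 + 3) = 8*(-2) = -16)
C = -384 (C = -32*((3 - 16) + 1)*(-1) = -32*(-13 + 1)*(-1) = -32*(-12)*(-1) = 384*(-1) = -384)
√(C + O) = √(-384 - 7351) = √(-7735) = I*√7735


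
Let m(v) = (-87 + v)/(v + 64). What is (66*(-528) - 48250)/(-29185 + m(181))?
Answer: 20359010/7150231 ≈ 2.8473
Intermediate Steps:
m(v) = (-87 + v)/(64 + v)
(66*(-528) - 48250)/(-29185 + m(181)) = (66*(-528) - 48250)/(-29185 + (-87 + 181)/(64 + 181)) = (-34848 - 48250)/(-29185 + 94/245) = -83098/(-29185 + (1/245)*94) = -83098/(-29185 + 94/245) = -83098/(-7150231/245) = -83098*(-245/7150231) = 20359010/7150231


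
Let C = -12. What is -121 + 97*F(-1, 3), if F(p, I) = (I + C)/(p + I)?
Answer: -1115/2 ≈ -557.50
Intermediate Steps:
F(p, I) = (-12 + I)/(I + p) (F(p, I) = (I - 12)/(p + I) = (-12 + I)/(I + p))
-121 + 97*F(-1, 3) = -121 + 97*((-12 + 3)/(3 - 1)) = -121 + 97*(-9/2) = -121 - 873/2 = -1115/2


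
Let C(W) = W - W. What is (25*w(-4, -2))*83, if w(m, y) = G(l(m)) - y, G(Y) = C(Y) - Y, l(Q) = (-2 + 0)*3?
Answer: 16600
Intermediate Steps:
l(Q) = -6 (l(Q) = -2*3 = -6)
C(W) = 0
G(Y) = -Y (G(Y) = 0 - Y = -Y)
w(m, y) = 6 - y (w(m, y) = -1*(-6) - y = 6 - y)
(25*w(-4, -2))*83 = (25*(6 - 1*(-2)))*83 = (25*(6 + 2))*83 = (25*8)*83 = 200*83 = 16600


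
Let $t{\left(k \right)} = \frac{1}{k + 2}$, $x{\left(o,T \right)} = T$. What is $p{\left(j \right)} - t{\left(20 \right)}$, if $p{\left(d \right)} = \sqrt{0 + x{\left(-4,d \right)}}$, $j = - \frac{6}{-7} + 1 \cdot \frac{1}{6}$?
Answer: $- \frac{1}{22} + \frac{\sqrt{1806}}{42} \approx 0.96638$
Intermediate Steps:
$j = \frac{43}{42}$ ($j = \left(-6\right) \left(- \frac{1}{7}\right) + 1 \cdot \frac{1}{6} = \frac{6}{7} + \frac{1}{6} = \frac{43}{42} \approx 1.0238$)
$t{\left(k \right)} = \frac{1}{2 + k}$
$p{\left(d \right)} = \sqrt{d}$ ($p{\left(d \right)} = \sqrt{0 + d} = \sqrt{d}$)
$p{\left(j \right)} - t{\left(20 \right)} = \sqrt{\frac{43}{42}} - \frac{1}{2 + 20} = \frac{\sqrt{1806}}{42} - \frac{1}{22} = - \frac{1}{22} + \frac{\sqrt{1806}}{42}$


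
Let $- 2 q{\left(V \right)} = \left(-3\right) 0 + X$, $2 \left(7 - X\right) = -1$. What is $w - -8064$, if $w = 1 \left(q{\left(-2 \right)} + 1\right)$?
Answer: $\frac{32245}{4} \approx 8061.3$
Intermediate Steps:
$X = \frac{15}{2}$ ($X = 7 - - \frac{1}{2} = 7 + \frac{1}{2} = \frac{15}{2} \approx 7.5$)
$q{\left(V \right)} = - \frac{15}{4}$ ($q{\left(V \right)} = - \frac{\left(-3\right) 0 + \frac{15}{2}}{2} = - \frac{0 + \frac{15}{2}}{2} = \left(- \frac{1}{2}\right) \frac{15}{2} = - \frac{15}{4}$)
$w = - \frac{11}{4}$ ($w = 1 \left(- \frac{15}{4} + 1\right) = 1 \left(- \frac{11}{4}\right) = - \frac{11}{4} \approx -2.75$)
$w - -8064 = - \frac{11}{4} - -8064 = - \frac{11}{4} + 8064 = \frac{32245}{4}$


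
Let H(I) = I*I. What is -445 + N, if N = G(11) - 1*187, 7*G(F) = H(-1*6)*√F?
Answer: -632 + 36*√11/7 ≈ -614.94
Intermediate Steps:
H(I) = I²
G(F) = 36*√F/7 (G(F) = ((-1*6)²*√F)/7 = ((-6)²*√F)/7 = (36*√F)/7 = 36*√F/7)
N = -187 + 36*√11/7 (N = 36*√11/7 - 1*187 = 36*√11/7 - 187 = -187 + 36*√11/7 ≈ -169.94)
-445 + N = -445 + (-187 + 36*√11/7) = -632 + 36*√11/7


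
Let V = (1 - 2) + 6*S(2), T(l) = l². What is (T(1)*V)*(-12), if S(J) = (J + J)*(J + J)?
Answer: -1140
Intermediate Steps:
S(J) = 4*J² (S(J) = (2*J)*(2*J) = 4*J²)
V = 95 (V = (1 - 2) + 6*(4*2²) = -1 + 6*(4*4) = -1 + 6*16 = -1 + 96 = 95)
(T(1)*V)*(-12) = (1²*95)*(-12) = (1*95)*(-12) = 95*(-12) = -1140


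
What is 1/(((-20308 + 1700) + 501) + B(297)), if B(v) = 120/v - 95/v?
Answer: -297/5377754 ≈ -5.5228e-5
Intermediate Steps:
B(v) = 25/v
1/(((-20308 + 1700) + 501) + B(297)) = 1/(((-20308 + 1700) + 501) + 25/297) = 1/((-18608 + 501) + 25*(1/297)) = 1/(-18107 + 25/297) = 1/(-5377754/297) = -297/5377754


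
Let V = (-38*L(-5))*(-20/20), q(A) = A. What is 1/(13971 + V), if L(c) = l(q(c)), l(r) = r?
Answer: 1/13781 ≈ 7.2564e-5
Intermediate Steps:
L(c) = c
V = -190 (V = (-38*(-5))*(-20/20) = 190*(-20*1/20) = 190*(-1) = -190)
1/(13971 + V) = 1/(13971 - 190) = 1/13781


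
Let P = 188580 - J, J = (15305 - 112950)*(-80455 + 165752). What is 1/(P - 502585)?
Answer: 1/8328511560 ≈ 1.2007e-10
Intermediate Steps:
J = -8328825565 (J = -97645*85297 = -8328825565)
P = 8329014145 (P = 188580 - 1*(-8328825565) = 188580 + 8328825565 = 8329014145)
1/(P - 502585) = 1/(8329014145 - 502585) = 1/8328511560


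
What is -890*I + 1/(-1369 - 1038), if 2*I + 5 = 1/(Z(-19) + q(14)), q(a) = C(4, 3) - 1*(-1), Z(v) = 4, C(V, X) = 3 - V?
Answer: 20351181/9628 ≈ 2113.8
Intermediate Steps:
q(a) = 0 (q(a) = (3 - 1*4) - 1*(-1) = (3 - 4) + 1 = -1 + 1 = 0)
I = -19/8 (I = -5/2 + 1/(2*(4 + 0)) = -5/2 + (½)/4 = -5/2 + (½)*(¼) = -5/2 + ⅛ = -19/8 ≈ -2.3750)
-890*I + 1/(-1369 - 1038) = -890*(-19/8) + 1/(-1369 - 1038) = 8455/4 + 1/(-2407) = 8455/4 - 1/2407 = 20351181/9628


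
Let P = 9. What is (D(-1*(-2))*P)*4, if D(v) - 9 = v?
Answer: 396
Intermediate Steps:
D(v) = 9 + v
(D(-1*(-2))*P)*4 = ((9 - 1*(-2))*9)*4 = ((9 + 2)*9)*4 = (11*9)*4 = 99*4 = 396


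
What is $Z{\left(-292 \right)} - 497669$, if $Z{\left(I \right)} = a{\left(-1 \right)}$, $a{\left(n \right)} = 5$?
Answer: $-497664$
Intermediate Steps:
$Z{\left(I \right)} = 5$
$Z{\left(-292 \right)} - 497669 = 5 - 497669 = -497664$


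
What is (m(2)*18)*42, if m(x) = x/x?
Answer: 756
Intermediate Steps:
m(x) = 1
(m(2)*18)*42 = (1*18)*42 = 18*42 = 756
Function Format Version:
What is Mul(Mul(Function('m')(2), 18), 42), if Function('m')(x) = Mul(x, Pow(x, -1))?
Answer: 756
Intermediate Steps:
Function('m')(x) = 1
Mul(Mul(Function('m')(2), 18), 42) = Mul(Mul(1, 18), 42) = Mul(18, 42) = 756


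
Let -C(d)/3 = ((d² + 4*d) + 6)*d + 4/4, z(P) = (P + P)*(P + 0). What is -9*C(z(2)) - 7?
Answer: 22052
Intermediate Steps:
z(P) = 2*P² (z(P) = (2*P)*P = 2*P²)
C(d) = -3 - 3*d*(6 + d² + 4*d) (C(d) = -3*(((d² + 4*d) + 6)*d + 4/4) = -3*((6 + d² + 4*d)*d + 4*(¼)) = -3*(d*(6 + d² + 4*d) + 1) = -3*(1 + d*(6 + d² + 4*d)) = -3 - 3*d*(6 + d² + 4*d))
-9*C(z(2)) - 7 = -9*(-3 - 36*2² - 12*(2*2²)² - 3*(2*2²)³) - 7 = -9*(-3 - 36*4 - 12*(2*4)² - 3*(2*4)³) - 7 = -9*(-3 - 18*8 - 12*8² - 3*8³) - 7 = -9*(-3 - 144 - 12*64 - 3*512) - 7 = -9*(-3 - 144 - 768 - 1536) - 7 = -9*(-2451) - 7 = 22059 - 7 = 22052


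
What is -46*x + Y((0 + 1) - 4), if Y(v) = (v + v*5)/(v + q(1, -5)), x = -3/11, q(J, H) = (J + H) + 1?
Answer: 171/11 ≈ 15.545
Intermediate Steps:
q(J, H) = 1 + H + J (q(J, H) = (H + J) + 1 = 1 + H + J)
x = -3/11 (x = -3*1/11 = -3/11 ≈ -0.27273)
Y(v) = 6*v/(-3 + v) (Y(v) = (v + v*5)/(v + (1 - 5 + 1)) = (v + 5*v)/(v - 3) = (6*v)/(-3 + v) = 6*v/(-3 + v))
-46*x + Y((0 + 1) - 4) = -46*(-3/11) + 6*((0 + 1) - 4)/(-3 + ((0 + 1) - 4)) = 138/11 + 6*(1 - 4)/(-3 + (1 - 4)) = 138/11 + 6*(-3)/(-3 - 3) = 138/11 + 6*(-3)/(-6) = 138/11 + 6*(-3)*(-1/6) = 138/11 + 3 = 171/11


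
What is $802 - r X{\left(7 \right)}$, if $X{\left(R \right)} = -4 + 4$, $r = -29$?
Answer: $802$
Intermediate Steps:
$X{\left(R \right)} = 0$
$802 - r X{\left(7 \right)} = 802 - \left(-29\right) 0 = 802 - 0 = 802 + 0 = 802$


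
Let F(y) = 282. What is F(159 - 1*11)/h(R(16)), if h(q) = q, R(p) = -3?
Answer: -94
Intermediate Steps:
F(159 - 1*11)/h(R(16)) = 282/(-3) = 282*(-1/3) = -94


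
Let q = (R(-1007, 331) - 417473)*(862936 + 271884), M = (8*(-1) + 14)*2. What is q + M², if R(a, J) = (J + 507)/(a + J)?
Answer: -80065121686794/169 ≈ -4.7376e+11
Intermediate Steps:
M = 12 (M = (-8 + 14)*2 = 6*2 = 12)
R(a, J) = (507 + J)/(J + a)
q = -80065121711130/169 (q = ((507 + 331)/(331 - 1007) - 417473)*(862936 + 271884) = (838/(-676) - 417473)*1134820 = (-1/676*838 - 417473)*1134820 = (-419/338 - 417473)*1134820 = -141106293/338*1134820 = -80065121711130/169 ≈ -4.7376e+11)
q + M² = -80065121711130/169 + 12² = -80065121711130/169 + 144 = -80065121686794/169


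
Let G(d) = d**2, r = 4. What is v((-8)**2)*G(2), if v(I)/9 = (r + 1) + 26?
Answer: 1116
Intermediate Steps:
v(I) = 279 (v(I) = 9*((4 + 1) + 26) = 9*(5 + 26) = 9*31 = 279)
v((-8)**2)*G(2) = 279*2**2 = 279*4 = 1116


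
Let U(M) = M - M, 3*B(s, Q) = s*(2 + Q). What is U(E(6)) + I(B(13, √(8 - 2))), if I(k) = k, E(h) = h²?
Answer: 26/3 + 13*√6/3 ≈ 19.281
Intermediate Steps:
B(s, Q) = s*(2 + Q)/3 (B(s, Q) = (s*(2 + Q))/3 = s*(2 + Q)/3)
U(M) = 0
U(E(6)) + I(B(13, √(8 - 2))) = 0 + (⅓)*13*(2 + √(8 - 2)) = 0 + (⅓)*13*(2 + √6) = 0 + (26/3 + 13*√6/3) = 26/3 + 13*√6/3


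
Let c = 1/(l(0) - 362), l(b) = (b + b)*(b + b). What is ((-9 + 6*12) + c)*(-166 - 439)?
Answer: -13797025/362 ≈ -38113.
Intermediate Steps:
l(b) = 4*b² (l(b) = (2*b)*(2*b) = 4*b²)
c = -1/362 (c = 1/(4*0² - 362) = 1/(4*0 - 362) = 1/(0 - 362) = 1/(-362) = -1/362 ≈ -0.0027624)
((-9 + 6*12) + c)*(-166 - 439) = ((-9 + 6*12) - 1/362)*(-166 - 439) = ((-9 + 72) - 1/362)*(-605) = (63 - 1/362)*(-605) = (22805/362)*(-605) = -13797025/362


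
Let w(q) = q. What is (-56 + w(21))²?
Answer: 1225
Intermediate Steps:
(-56 + w(21))² = (-56 + 21)² = (-35)² = 1225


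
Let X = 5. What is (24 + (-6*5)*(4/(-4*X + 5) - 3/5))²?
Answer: 2500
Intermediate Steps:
(24 + (-6*5)*(4/(-4*X + 5) - 3/5))² = (24 + (-6*5)*(4/(-4*5 + 5) - 3/5))² = (24 - 30*(4/(-20 + 5) - 3*⅕))² = (24 - 30*(4/(-15) - ⅗))² = (24 - 30*(4*(-1/15) - ⅗))² = (24 - 30*(-4/15 - ⅗))² = (24 - 30*(-13/15))² = (24 + 26)² = 50² = 2500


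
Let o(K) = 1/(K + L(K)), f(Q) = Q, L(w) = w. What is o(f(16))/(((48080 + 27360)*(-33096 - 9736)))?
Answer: -1/103399874560 ≈ -9.6712e-12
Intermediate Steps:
o(K) = 1/(2*K) (o(K) = 1/(K + K) = 1/(2*K))
o(f(16))/(((48080 + 27360)*(-33096 - 9736))) = ((½)/16)/(((48080 + 27360)*(-33096 - 9736))) = ((½)*(1/16))/((75440*(-42832))) = (1/32)/(-3231246080) = (1/32)*(-1/3231246080) = -1/103399874560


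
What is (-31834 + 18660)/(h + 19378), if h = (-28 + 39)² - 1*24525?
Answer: 941/359 ≈ 2.6212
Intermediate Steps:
h = -24404 (h = 11² - 24525 = 121 - 24525 = -24404)
(-31834 + 18660)/(h + 19378) = (-31834 + 18660)/(-24404 + 19378) = -13174/(-5026) = -13174*(-1/5026) = 941/359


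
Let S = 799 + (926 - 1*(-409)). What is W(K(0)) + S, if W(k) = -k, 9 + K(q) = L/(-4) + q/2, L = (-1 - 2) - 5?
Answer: 2141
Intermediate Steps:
L = -8 (L = -3 - 5 = -8)
K(q) = -7 + q/2 (K(q) = -9 + (-8/(-4) + q/2) = -9 + (-8*(-1/4) + q*(1/2)) = -9 + (2 + q/2) = -7 + q/2)
S = 2134 (S = 799 + (926 + 409) = 799 + 1335 = 2134)
W(K(0)) + S = -(-7 + (1/2)*0) + 2134 = -(-7 + 0) + 2134 = -1*(-7) + 2134 = 7 + 2134 = 2141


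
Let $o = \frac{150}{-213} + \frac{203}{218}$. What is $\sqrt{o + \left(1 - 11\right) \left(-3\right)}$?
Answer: $\frac{\sqrt{7241428734}}{15478} \approx 5.4979$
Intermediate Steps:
$o = \frac{3513}{15478}$ ($o = 150 \left(- \frac{1}{213}\right) + 203 \cdot \frac{1}{218} = - \frac{50}{71} + \frac{203}{218} = \frac{3513}{15478} \approx 0.22697$)
$\sqrt{o + \left(1 - 11\right) \left(-3\right)} = \sqrt{\frac{3513}{15478} + \left(1 - 11\right) \left(-3\right)} = \sqrt{\frac{3513}{15478} - -30} = \sqrt{\frac{3513}{15478} + 30} = \sqrt{\frac{467853}{15478}} = \frac{\sqrt{7241428734}}{15478}$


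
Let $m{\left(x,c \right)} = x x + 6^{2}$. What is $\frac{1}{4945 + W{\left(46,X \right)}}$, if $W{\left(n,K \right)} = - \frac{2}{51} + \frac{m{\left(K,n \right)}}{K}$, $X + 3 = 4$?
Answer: $\frac{51}{254080} \approx 0.00020072$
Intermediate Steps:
$X = 1$ ($X = -3 + 4 = 1$)
$m{\left(x,c \right)} = 36 + x^{2}$ ($m{\left(x,c \right)} = x^{2} + 36 = 36 + x^{2}$)
$W{\left(n,K \right)} = - \frac{2}{51} + \frac{36 + K^{2}}{K}$
$\frac{1}{4945 + W{\left(46,X \right)}} = \frac{1}{4945 + \left(- \frac{2}{51} + 1 + \frac{36}{1}\right)} = \frac{1}{4945 + \left(- \frac{2}{51} + 1 + 36 \cdot 1\right)} = \frac{1}{4945 + \left(- \frac{2}{51} + 1 + 36\right)} = \frac{1}{4945 + \frac{1885}{51}} = \frac{1}{\frac{254080}{51}} = \frac{51}{254080}$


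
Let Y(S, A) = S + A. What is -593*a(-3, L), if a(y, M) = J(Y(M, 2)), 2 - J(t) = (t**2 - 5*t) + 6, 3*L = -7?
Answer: 30836/9 ≈ 3426.2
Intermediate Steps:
L = -7/3 (L = (1/3)*(-7) = -7/3 ≈ -2.3333)
Y(S, A) = A + S
J(t) = -4 - t**2 + 5*t (J(t) = 2 - ((t**2 - 5*t) + 6) = 2 - (6 + t**2 - 5*t) = 2 + (-6 - t**2 + 5*t) = -4 - t**2 + 5*t)
a(y, M) = 6 - (2 + M)**2 + 5*M (a(y, M) = -4 - (2 + M)**2 + 5*(2 + M) = -4 - (2 + M)**2 + (10 + 5*M) = 6 - (2 + M)**2 + 5*M)
-593*a(-3, L) = -593*(2 - 7/3 - (-7/3)**2) = -593*(2 - 7/3 - 1*49/9) = -593*(2 - 7/3 - 49/9) = -593*(-52/9) = 30836/9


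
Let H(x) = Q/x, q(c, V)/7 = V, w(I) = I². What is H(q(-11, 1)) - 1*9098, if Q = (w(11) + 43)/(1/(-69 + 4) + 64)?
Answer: -264859414/29113 ≈ -9097.6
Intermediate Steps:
q(c, V) = 7*V
Q = 10660/4159 (Q = (11² + 43)/(1/(-69 + 4) + 64) = (121 + 43)/(1/(-65) + 64) = 164/(-1/65 + 64) = 164/(4159/65) = 164*(65/4159) = 10660/4159 ≈ 2.5631)
H(x) = 10660/(4159*x)
H(q(-11, 1)) - 1*9098 = 10660/(4159*((7*1))) - 1*9098 = (10660/4159)/7 - 9098 = (10660/4159)*(⅐) - 9098 = 10660/29113 - 9098 = -264859414/29113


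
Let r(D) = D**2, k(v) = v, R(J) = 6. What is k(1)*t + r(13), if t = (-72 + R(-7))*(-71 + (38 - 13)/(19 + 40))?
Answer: 284795/59 ≈ 4827.0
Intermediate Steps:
t = 274824/59 (t = (-72 + 6)*(-71 + (38 - 13)/(19 + 40)) = -66*(-71 + 25/59) = -66*(-4164/59) = 274824/59 ≈ 4658.0)
k(1)*t + r(13) = 1*(274824/59) + 13**2 = 274824/59 + 169 = 284795/59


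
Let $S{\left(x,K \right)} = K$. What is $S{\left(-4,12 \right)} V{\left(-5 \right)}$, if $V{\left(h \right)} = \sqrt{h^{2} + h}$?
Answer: $24 \sqrt{5} \approx 53.666$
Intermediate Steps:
$V{\left(h \right)} = \sqrt{h + h^{2}}$
$S{\left(-4,12 \right)} V{\left(-5 \right)} = 12 \sqrt{- 5 \left(1 - 5\right)} = 12 \sqrt{\left(-5\right) \left(-4\right)} = 12 \sqrt{20} = 12 \cdot 2 \sqrt{5} = 24 \sqrt{5}$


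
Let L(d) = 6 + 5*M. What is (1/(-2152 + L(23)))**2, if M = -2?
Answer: 1/4648336 ≈ 2.1513e-7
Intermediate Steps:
L(d) = -4 (L(d) = 6 + 5*(-2) = 6 - 10 = -4)
(1/(-2152 + L(23)))**2 = (1/(-2152 - 4))**2 = (1/(-2156))**2 = (-1/2156)**2 = 1/4648336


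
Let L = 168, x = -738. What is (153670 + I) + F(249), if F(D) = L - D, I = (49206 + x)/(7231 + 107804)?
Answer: 5889386361/38345 ≈ 1.5359e+5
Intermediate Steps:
I = 16156/38345 (I = (49206 - 738)/(7231 + 107804) = 48468/115035 = 48468*(1/115035) = 16156/38345 ≈ 0.42133)
F(D) = 168 - D
(153670 + I) + F(249) = (153670 + 16156/38345) + (168 - 1*249) = 5892492306/38345 + (168 - 249) = 5892492306/38345 - 81 = 5889386361/38345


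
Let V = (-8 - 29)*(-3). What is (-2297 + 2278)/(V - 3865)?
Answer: 19/3754 ≈ 0.0050613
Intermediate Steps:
V = 111 (V = -37*(-3) = 111)
(-2297 + 2278)/(V - 3865) = (-2297 + 2278)/(111 - 3865) = -19/(-3754) = -19*(-1/3754) = 19/3754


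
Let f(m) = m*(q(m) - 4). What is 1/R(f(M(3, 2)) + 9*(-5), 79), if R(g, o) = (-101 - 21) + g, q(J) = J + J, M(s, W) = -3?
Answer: -1/137 ≈ -0.0072993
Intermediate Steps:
q(J) = 2*J
f(m) = m*(-4 + 2*m) (f(m) = m*(2*m - 4) = m*(-4 + 2*m))
R(g, o) = -122 + g
1/R(f(M(3, 2)) + 9*(-5), 79) = 1/(-122 + (2*(-3)*(-2 - 3) + 9*(-5))) = 1/(-122 + (2*(-3)*(-5) - 45)) = 1/(-122 + (30 - 45)) = 1/(-122 - 15) = 1/(-137) = -1/137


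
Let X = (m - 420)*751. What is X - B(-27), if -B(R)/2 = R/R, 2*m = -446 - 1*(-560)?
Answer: -272611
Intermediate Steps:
m = 57 (m = (-446 - 1*(-560))/2 = (-446 + 560)/2 = (1/2)*114 = 57)
X = -272613 (X = (57 - 420)*751 = -363*751 = -272613)
B(R) = -2 (B(R) = -2*R/R = -2*1 = -2)
X - B(-27) = -272613 - 1*(-2) = -272613 + 2 = -272611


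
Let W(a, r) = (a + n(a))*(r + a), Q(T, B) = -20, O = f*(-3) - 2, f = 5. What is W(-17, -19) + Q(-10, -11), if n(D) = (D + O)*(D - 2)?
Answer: -22664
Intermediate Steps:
O = -17 (O = 5*(-3) - 2 = -15 - 2 = -17)
n(D) = (-17 + D)*(-2 + D) (n(D) = (D - 17)*(D - 2) = (-17 + D)*(-2 + D))
W(a, r) = (a + r)*(34 + a² - 18*a) (W(a, r) = (a + (34 + a² - 19*a))*(r + a) = (34 + a² - 18*a)*(a + r) = (a + r)*(34 + a² - 18*a))
W(-17, -19) + Q(-10, -11) = ((-17)³ - 18*(-17)² + 34*(-17) + 34*(-19) - 19*(-17)² - 18*(-17)*(-19)) - 20 = (-4913 - 18*289 - 578 - 646 - 19*289 - 5814) - 20 = (-4913 - 5202 - 578 - 646 - 5491 - 5814) - 20 = -22644 - 20 = -22664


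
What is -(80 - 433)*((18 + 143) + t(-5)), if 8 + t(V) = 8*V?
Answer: 39889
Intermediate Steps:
t(V) = -8 + 8*V
-(80 - 433)*((18 + 143) + t(-5)) = -(80 - 433)*((18 + 143) + (-8 + 8*(-5))) = -(-353)*(161 + (-8 - 40)) = -(-353)*(161 - 48) = -(-353)*113 = -1*(-39889) = 39889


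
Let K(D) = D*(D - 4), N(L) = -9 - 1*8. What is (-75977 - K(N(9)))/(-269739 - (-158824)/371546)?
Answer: 14180796182/50110143835 ≈ 0.28299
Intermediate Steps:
N(L) = -17 (N(L) = -9 - 8 = -17)
K(D) = D*(-4 + D)
(-75977 - K(N(9)))/(-269739 - (-158824)/371546) = (-75977 - (-17)*(-4 - 17))/(-269739 - (-158824)/371546) = (-75977 - (-17)*(-21))/(-269739 - (-158824)/371546) = (-75977 - 1*357)/(-269739 - 1*(-79412/185773)) = (-75977 - 357)/(-269739 + 79412/185773) = -76334/(-50110143835/185773) = -76334*(-185773/50110143835) = 14180796182/50110143835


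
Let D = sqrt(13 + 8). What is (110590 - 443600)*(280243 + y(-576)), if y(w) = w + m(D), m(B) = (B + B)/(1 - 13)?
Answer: -93131907670 + 166505*sqrt(21)/3 ≈ -9.3132e+10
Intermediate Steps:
D = sqrt(21) ≈ 4.5826
m(B) = -B/6 (m(B) = (2*B)/(-12) = (2*B)*(-1/12) = -B/6)
y(w) = w - sqrt(21)/6
(110590 - 443600)*(280243 + y(-576)) = (110590 - 443600)*(280243 + (-576 - sqrt(21)/6)) = -333010*(279667 - sqrt(21)/6) = -93131907670 + 166505*sqrt(21)/3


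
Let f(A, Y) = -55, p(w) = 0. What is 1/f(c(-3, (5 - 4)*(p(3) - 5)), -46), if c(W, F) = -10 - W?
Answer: -1/55 ≈ -0.018182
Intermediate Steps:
1/f(c(-3, (5 - 4)*(p(3) - 5)), -46) = 1/(-55) = -1/55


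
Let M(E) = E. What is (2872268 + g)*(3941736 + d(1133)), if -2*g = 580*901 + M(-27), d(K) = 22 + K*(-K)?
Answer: 13880391130827/2 ≈ 6.9402e+12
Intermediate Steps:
d(K) = 22 - K**2
g = -522553/2 (g = -(580*901 - 27)/2 = -(522580 - 27)/2 = -1/2*522553 = -522553/2 ≈ -2.6128e+5)
(2872268 + g)*(3941736 + d(1133)) = (2872268 - 522553/2)*(3941736 + (22 - 1*1133**2)) = 5221983*(3941736 + (22 - 1*1283689))/2 = 5221983*(3941736 + (22 - 1283689))/2 = 5221983*(3941736 - 1283667)/2 = (5221983/2)*2658069 = 13880391130827/2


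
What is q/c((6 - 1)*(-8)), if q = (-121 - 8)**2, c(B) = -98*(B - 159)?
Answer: 16641/19502 ≈ 0.85330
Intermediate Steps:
c(B) = 15582 - 98*B (c(B) = -98*(-159 + B) = 15582 - 98*B)
q = 16641 (q = (-129)**2 = 16641)
q/c((6 - 1)*(-8)) = 16641/(15582 - 98*(6 - 1)*(-8)) = 16641/(15582 - 490*(-8)) = 16641/(15582 - 98*(-40)) = 16641/(15582 + 3920) = 16641/19502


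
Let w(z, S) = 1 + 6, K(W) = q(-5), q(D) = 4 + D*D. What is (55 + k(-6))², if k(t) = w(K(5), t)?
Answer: 3844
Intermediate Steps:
q(D) = 4 + D²
K(W) = 29 (K(W) = 4 + (-5)² = 4 + 25 = 29)
w(z, S) = 7
k(t) = 7
(55 + k(-6))² = (55 + 7)² = 62² = 3844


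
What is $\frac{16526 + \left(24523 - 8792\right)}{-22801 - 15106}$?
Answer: $- \frac{32257}{37907} \approx -0.85095$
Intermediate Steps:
$\frac{16526 + \left(24523 - 8792\right)}{-22801 - 15106} = \frac{16526 + \left(24523 - 8792\right)}{-37907} = \left(16526 + 15731\right) \left(- \frac{1}{37907}\right) = 32257 \left(- \frac{1}{37907}\right) = - \frac{32257}{37907}$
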